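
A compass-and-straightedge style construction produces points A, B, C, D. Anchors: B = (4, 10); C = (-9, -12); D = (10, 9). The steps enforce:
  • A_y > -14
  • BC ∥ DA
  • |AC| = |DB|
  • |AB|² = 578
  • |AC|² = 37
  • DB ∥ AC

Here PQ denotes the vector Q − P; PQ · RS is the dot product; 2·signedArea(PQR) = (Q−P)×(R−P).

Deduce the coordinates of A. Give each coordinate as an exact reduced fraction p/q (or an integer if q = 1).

1. A_x = -3  [DB ∥ AC ∩ BC ∥ DA]
2. A_y = -13  [DB ∥ AC ∩ BC ∥ DA]
   → A = (-3, -13)

A = (-3, -13)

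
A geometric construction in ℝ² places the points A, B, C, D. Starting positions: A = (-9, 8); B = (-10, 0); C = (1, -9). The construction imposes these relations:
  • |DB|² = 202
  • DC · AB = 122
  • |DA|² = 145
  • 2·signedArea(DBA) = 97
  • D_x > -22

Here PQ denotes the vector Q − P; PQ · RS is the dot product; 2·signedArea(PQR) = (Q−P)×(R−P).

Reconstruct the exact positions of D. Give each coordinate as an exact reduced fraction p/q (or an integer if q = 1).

D = (-21, 9)

1. D_x = -21  [DC · AB = 122 ∩ 2·signedArea(DBA) = 97]
2. D_y = 9  [DC · AB = 122 ∩ 2·signedArea(DBA) = 97]
   → D = (-21, 9)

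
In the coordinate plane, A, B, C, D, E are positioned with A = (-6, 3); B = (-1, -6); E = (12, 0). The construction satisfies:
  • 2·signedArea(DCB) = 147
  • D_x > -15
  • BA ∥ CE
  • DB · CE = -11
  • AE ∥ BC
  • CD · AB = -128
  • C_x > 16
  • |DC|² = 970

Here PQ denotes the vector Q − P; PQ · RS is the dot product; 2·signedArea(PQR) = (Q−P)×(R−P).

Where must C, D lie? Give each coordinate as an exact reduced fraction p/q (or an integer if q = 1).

1. C_x = 17  [BA ∥ CE ∩ AE ∥ BC]
2. C_y = -9  [BA ∥ CE ∩ AE ∥ BC]
   → C = (17, -9)
3. D_x = -14  [2·signedArea(DCB) = 147 ∩ DB · CE = -11]
4. D_y = -12  [2·signedArea(DCB) = 147 ∩ DB · CE = -11]
   → D = (-14, -12)

C = (17, -9)
D = (-14, -12)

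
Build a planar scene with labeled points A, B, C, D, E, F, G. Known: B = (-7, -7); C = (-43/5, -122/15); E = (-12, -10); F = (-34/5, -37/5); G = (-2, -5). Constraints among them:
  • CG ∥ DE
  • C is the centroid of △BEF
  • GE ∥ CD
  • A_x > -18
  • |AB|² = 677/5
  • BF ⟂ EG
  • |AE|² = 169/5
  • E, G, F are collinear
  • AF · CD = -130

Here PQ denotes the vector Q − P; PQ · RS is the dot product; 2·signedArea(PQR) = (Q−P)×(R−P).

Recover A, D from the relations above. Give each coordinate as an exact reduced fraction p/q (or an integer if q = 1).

A = (-86/5, -63/5)
D = (-93/5, -197/15)

1. D_x = -93/5  [CG ∥ DE ∩ GE ∥ CD]
2. D_y = -197/15  [CG ∥ DE ∩ GE ∥ CD]
   → D = (-93/5, -197/15)
3. A_x = -86/5  [line 10·x + 5·y + 235 = 0 ∩ |AE|² = 169/5]
4. A_y = -63/5  [line 10·x + 5·y + 235 = 0 ∩ |AE|² = 169/5]
   → A = (-86/5, -63/5)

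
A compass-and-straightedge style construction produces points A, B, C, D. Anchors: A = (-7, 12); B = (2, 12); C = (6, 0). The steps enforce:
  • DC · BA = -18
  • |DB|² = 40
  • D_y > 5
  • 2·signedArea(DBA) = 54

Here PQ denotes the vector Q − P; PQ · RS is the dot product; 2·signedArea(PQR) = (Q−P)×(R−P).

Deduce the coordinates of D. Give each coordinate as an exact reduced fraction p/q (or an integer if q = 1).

D = (4, 6)

1. D_x = 4  [DC · BA = -18 ∩ 2·signedArea(DBA) = 54]
2. D_y = 6  [DC · BA = -18 ∩ 2·signedArea(DBA) = 54]
   → D = (4, 6)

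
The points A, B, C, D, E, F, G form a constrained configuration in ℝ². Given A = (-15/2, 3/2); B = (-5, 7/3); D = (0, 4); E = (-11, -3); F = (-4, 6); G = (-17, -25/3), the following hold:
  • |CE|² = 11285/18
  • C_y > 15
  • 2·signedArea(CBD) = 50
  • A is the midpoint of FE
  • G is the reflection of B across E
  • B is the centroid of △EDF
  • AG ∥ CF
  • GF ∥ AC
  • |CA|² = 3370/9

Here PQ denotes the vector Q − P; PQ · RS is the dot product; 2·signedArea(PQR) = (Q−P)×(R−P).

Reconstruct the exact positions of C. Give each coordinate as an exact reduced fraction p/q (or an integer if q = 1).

1. C_x = 11/2  [AG ∥ CF ∩ GF ∥ AC]
2. C_y = 95/6  [AG ∥ CF ∩ GF ∥ AC]
   → C = (11/2, 95/6)

C = (11/2, 95/6)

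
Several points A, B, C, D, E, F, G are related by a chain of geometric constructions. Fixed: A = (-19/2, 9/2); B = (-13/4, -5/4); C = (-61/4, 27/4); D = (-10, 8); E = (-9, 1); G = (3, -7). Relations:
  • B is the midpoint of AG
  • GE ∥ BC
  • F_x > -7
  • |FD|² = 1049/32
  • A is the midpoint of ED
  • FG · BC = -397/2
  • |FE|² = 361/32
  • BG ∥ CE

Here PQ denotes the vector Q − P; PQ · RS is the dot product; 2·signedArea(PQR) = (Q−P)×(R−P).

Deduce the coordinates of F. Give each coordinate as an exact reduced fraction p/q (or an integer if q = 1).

1. F_x = -53/8  [line 12·x + -8·y + 213/2 = 0 ∩ |FE|² = 361/32]
2. F_y = 27/8  [line 12·x + -8·y + 213/2 = 0 ∩ |FE|² = 361/32]
   → F = (-53/8, 27/8)

F = (-53/8, 27/8)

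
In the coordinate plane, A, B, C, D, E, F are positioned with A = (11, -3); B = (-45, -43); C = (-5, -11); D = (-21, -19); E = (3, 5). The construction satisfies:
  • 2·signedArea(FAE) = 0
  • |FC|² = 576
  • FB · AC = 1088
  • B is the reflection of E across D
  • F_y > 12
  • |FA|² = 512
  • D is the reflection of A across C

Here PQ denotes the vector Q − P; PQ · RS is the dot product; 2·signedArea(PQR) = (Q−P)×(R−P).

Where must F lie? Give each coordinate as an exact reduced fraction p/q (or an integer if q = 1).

F = (-5, 13)

1. F_x = -5  [2·signedArea(FAE) = 0 ∩ FB · AC = 1088]
2. F_y = 13  [2·signedArea(FAE) = 0 ∩ FB · AC = 1088]
   → F = (-5, 13)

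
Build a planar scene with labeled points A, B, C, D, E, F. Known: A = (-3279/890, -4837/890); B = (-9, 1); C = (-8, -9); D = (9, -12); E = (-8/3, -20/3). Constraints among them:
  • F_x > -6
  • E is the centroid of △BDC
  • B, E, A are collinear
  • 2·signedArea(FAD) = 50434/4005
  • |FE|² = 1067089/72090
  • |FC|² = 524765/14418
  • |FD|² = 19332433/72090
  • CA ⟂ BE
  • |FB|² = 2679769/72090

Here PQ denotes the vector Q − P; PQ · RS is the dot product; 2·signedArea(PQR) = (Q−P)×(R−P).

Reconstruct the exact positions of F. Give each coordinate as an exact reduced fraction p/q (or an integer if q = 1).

1. F_x = -40987/8010  [line 5843/890·x + 11289/890·y + 645061/8010 = 0 ∩ |FB|² = 2679769/72090]
2. F_y = -29641/8010  [line 5843/890·x + 11289/890·y + 645061/8010 = 0 ∩ |FB|² = 2679769/72090]
   → F = (-40987/8010, -29641/8010)

F = (-40987/8010, -29641/8010)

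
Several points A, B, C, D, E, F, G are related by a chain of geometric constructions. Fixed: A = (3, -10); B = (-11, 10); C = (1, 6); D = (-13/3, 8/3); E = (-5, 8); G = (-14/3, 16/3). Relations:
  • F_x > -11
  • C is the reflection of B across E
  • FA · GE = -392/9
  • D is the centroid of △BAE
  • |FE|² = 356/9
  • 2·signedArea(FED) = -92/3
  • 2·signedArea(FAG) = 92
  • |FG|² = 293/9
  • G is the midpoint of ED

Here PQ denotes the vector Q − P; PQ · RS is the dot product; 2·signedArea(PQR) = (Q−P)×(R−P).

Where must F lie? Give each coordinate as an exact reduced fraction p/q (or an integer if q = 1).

1. F_x = -31/3  [2·signedArea(FAG) = 92 ∩ FA · GE = -392/9]
2. F_y = 14/3  [2·signedArea(FAG) = 92 ∩ FA · GE = -392/9]
   → F = (-31/3, 14/3)

F = (-31/3, 14/3)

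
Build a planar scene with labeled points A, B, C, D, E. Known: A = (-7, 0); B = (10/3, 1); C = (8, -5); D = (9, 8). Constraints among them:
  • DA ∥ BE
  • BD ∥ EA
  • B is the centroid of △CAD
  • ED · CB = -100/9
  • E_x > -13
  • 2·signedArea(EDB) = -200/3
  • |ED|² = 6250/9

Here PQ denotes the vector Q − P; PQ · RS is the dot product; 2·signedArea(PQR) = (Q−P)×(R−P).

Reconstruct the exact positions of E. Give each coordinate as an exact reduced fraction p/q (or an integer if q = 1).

E = (-38/3, -7)

1. E_x = -38/3  [BD ∥ EA ∩ DA ∥ BE]
2. E_y = -7  [BD ∥ EA ∩ DA ∥ BE]
   → E = (-38/3, -7)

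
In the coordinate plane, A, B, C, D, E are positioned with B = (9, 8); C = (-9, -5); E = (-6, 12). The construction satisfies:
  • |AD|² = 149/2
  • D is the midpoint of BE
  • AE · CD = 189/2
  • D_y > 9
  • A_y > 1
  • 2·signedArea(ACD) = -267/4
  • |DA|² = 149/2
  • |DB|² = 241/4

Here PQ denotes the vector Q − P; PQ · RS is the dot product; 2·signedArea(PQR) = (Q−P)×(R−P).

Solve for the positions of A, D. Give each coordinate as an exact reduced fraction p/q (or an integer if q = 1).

A = (0, 3/2)
D = (3/2, 10)

1. D_x = 3/2  [D is the midpoint of BE]
2. D_y = 10  [D is the midpoint of BE]
   → D = (3/2, 10)
3. A_x = 0  [2·signedArea(ACD) = -267/4 ∩ AE · CD = 189/2]
4. A_y = 3/2  [2·signedArea(ACD) = -267/4 ∩ AE · CD = 189/2]
   → A = (0, 3/2)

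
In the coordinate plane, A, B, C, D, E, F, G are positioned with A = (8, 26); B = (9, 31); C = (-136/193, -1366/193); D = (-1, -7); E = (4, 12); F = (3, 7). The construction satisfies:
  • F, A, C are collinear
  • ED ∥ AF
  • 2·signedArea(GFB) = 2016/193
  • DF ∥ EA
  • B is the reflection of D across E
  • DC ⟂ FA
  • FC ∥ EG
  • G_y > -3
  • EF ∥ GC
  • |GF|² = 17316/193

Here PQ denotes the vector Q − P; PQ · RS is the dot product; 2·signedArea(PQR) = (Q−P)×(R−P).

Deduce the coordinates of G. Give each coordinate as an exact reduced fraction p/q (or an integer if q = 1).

1. G_x = 57/193  [EF ∥ GC ∩ FC ∥ EG]
2. G_y = -401/193  [EF ∥ GC ∩ FC ∥ EG]
   → G = (57/193, -401/193)

G = (57/193, -401/193)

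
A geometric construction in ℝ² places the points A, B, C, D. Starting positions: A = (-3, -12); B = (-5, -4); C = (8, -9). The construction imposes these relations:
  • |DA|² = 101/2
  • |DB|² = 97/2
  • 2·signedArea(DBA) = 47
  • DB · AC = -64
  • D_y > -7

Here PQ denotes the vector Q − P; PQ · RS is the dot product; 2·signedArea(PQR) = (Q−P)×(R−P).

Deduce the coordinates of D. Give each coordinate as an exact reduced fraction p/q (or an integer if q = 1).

D = (3/2, -13/2)

1. D_x = 3/2  [2·signedArea(DBA) = 47 ∩ DB · AC = -64]
2. D_y = -13/2  [2·signedArea(DBA) = 47 ∩ DB · AC = -64]
   → D = (3/2, -13/2)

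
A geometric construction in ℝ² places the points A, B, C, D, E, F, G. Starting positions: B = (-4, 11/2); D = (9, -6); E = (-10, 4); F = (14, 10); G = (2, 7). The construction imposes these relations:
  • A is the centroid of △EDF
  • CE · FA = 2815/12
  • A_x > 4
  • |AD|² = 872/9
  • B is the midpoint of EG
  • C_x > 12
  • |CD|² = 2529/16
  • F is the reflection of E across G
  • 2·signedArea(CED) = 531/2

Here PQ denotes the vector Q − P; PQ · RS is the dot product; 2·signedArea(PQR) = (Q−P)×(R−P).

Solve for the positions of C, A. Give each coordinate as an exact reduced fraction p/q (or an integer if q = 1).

1. A_x = 13/3  [A is the centroid of △EDF]
2. A_y = 8/3  [A is the centroid of △EDF]
   → A = (13/3, 8/3)
3. C_x = 51/4  [CE · FA = 2815/12 ∩ 2·signedArea(CED) = 531/2]
4. C_y = 6  [CE · FA = 2815/12 ∩ 2·signedArea(CED) = 531/2]
   → C = (51/4, 6)

A = (13/3, 8/3)
C = (51/4, 6)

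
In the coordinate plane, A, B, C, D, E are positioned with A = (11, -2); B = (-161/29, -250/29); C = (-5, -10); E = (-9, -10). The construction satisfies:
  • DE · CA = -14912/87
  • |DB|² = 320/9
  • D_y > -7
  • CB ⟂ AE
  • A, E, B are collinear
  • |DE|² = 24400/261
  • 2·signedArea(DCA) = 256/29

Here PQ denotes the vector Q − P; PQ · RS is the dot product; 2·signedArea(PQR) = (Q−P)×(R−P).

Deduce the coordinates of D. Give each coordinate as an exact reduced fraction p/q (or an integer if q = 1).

1. D_x = 13/87  [DE · CA = -14912/87 ∩ 2·signedArea(DCA) = 256/29]
2. D_y = -598/87  [DE · CA = -14912/87 ∩ 2·signedArea(DCA) = 256/29]
   → D = (13/87, -598/87)

D = (13/87, -598/87)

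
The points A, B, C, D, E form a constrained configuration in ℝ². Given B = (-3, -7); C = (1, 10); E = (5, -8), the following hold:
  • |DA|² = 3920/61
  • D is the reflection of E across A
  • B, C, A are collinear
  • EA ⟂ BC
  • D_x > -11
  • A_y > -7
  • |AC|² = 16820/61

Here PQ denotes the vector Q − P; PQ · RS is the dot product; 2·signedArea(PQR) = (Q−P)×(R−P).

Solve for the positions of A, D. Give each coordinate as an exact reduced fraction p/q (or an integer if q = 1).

A = (-171/61, -376/61)
D = (-647/61, -264/61)

1. A_x = -171/61  [B, C, A are collinear ∩ EA ⟂ BC]
2. A_y = -376/61  [B, C, A are collinear ∩ EA ⟂ BC]
   → A = (-171/61, -376/61)
3. D_x = -647/61  [D is the reflection of E across A]
4. D_y = -264/61  [D is the reflection of E across A]
   → D = (-647/61, -264/61)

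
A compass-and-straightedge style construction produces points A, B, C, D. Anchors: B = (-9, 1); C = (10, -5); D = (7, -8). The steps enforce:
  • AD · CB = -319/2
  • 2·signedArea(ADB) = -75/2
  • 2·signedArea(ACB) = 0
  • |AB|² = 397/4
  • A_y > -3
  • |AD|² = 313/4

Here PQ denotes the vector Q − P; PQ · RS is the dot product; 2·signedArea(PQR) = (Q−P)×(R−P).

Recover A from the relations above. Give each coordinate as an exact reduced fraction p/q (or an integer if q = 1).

1. A_x = 1/2  [2·signedArea(ACB) = 0 ∩ AD · CB = -319/2]
2. A_y = -2  [2·signedArea(ACB) = 0 ∩ AD · CB = -319/2]
   → A = (1/2, -2)

A = (1/2, -2)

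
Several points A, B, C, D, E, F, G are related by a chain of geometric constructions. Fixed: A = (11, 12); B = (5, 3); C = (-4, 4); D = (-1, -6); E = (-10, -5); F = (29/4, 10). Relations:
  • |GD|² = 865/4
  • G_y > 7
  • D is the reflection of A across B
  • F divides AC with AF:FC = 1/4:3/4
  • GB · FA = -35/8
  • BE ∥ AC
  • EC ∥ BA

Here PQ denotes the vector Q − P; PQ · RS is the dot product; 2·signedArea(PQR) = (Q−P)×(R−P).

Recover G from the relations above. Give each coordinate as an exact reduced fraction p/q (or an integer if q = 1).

1. G_x = 7/2  [line -15/4·x + -2·y + 233/8 = 0 ∩ |GD|² = 865/4]
2. G_y = 8  [line -15/4·x + -2·y + 233/8 = 0 ∩ |GD|² = 865/4]
   → G = (7/2, 8)

G = (7/2, 8)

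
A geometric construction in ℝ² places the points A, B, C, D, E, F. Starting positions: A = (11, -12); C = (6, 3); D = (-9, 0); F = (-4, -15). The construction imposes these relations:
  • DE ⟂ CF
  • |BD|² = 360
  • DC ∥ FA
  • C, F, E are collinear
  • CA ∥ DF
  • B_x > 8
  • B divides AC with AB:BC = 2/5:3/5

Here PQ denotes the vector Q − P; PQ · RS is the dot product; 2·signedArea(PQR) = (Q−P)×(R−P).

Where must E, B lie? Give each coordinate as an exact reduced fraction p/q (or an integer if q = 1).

1. E_x = 63/53  [C, F, E are collinear ∩ DE ⟂ CF]
2. E_y = -300/53  [C, F, E are collinear ∩ DE ⟂ CF]
   → E = (63/53, -300/53)
3. B_x = 9  [B divides AC with AB:BC = 2/5:3/5]
4. B_y = -6  [B divides AC with AB:BC = 2/5:3/5]
   → B = (9, -6)

B = (9, -6)
E = (63/53, -300/53)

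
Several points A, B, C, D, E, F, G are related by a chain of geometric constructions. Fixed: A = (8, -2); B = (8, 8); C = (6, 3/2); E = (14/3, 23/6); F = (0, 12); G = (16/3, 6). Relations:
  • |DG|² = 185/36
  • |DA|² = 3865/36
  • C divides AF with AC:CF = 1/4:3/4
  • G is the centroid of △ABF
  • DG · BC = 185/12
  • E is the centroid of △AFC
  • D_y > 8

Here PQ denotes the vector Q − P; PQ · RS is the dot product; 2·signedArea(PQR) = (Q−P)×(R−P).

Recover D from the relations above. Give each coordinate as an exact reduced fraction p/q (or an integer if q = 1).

1. D_x = 6  [line 2·x + 13/2·y + -781/12 = 0 ∩ |DA|² = 3865/36]
2. D_y = 49/6  [line 2·x + 13/2·y + -781/12 = 0 ∩ |DA|² = 3865/36]
   → D = (6, 49/6)

D = (6, 49/6)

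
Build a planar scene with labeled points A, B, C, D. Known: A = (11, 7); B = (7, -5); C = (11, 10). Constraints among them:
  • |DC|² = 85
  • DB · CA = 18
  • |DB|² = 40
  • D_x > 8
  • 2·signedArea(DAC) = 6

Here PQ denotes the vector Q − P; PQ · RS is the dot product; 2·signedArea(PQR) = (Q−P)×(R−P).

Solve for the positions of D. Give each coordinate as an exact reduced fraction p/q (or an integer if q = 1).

D = (9, 1)

1. D_x = 9  [DB · CA = 18 ∩ 2·signedArea(DAC) = 6]
2. D_y = 1  [DB · CA = 18 ∩ 2·signedArea(DAC) = 6]
   → D = (9, 1)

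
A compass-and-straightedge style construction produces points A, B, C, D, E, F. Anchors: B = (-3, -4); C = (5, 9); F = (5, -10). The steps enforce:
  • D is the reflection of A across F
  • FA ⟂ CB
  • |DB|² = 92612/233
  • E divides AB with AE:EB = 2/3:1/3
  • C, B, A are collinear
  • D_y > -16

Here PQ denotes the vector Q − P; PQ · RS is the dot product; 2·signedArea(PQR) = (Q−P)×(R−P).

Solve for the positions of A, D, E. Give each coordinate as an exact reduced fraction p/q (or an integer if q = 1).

A = (-811/233, -1114/233)
D = (3141/233, -3546/233)
E = (-2209/699, -2978/699)

1. A_x = -811/233  [C, B, A are collinear ∩ FA ⟂ CB]
2. A_y = -1114/233  [C, B, A are collinear ∩ FA ⟂ CB]
   → A = (-811/233, -1114/233)
3. D_x = 3141/233  [D is the reflection of A across F]
4. D_y = -3546/233  [D is the reflection of A across F]
   → D = (3141/233, -3546/233)
5. E_x = -2209/699  [E divides AB with AE:EB = 2/3:1/3]
6. E_y = -2978/699  [E divides AB with AE:EB = 2/3:1/3]
   → E = (-2209/699, -2978/699)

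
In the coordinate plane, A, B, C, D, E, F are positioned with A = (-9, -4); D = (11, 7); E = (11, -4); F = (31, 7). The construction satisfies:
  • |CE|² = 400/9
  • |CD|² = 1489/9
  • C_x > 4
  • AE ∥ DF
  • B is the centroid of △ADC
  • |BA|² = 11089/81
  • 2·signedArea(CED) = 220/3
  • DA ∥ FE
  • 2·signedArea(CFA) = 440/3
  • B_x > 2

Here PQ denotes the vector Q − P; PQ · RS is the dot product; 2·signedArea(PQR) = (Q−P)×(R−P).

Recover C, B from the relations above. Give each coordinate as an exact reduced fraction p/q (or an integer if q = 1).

1. C_x = 13/3  [2·signedArea(CFA) = 440/3 ∩ 2·signedArea(CED) = 220/3]
2. C_y = -4  [2·signedArea(CFA) = 440/3 ∩ 2·signedArea(CED) = 220/3]
   → C = (13/3, -4)
3. B_x = 19/9  [B is the centroid of △ADC]
4. B_y = -1/3  [B is the centroid of △ADC]
   → B = (19/9, -1/3)

B = (19/9, -1/3)
C = (13/3, -4)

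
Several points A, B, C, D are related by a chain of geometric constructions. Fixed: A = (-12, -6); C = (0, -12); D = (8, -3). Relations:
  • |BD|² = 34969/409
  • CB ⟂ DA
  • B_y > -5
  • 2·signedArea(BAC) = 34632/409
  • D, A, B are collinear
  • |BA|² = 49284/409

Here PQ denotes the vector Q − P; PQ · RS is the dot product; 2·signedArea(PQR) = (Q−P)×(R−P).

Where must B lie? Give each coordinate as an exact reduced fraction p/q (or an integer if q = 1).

1. B_x = -468/409  [D, A, B are collinear ∩ CB ⟂ DA]
2. B_y = -1788/409  [D, A, B are collinear ∩ CB ⟂ DA]
   → B = (-468/409, -1788/409)

B = (-468/409, -1788/409)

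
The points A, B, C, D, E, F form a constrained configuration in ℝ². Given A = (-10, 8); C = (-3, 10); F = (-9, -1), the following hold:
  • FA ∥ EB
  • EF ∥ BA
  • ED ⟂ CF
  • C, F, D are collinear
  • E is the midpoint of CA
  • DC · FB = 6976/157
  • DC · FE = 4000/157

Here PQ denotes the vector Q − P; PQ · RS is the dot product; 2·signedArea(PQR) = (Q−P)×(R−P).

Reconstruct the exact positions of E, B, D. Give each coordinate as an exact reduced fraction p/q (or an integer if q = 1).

1. E_x = -13/2  [E is the midpoint of CA]
2. E_y = 9  [E is the midpoint of CA]
   → E = (-13/2, 9)
3. B_x = -15/2  [EF ∥ BA ∩ FA ∥ EB]
4. B_y = 18  [EF ∥ BA ∩ FA ∥ EB]
   → B = (-15/2, 18)
5. D_x = -663/157  [C, F, D are collinear ∩ ED ⟂ CF]
6. D_y = 1218/157  [C, F, D are collinear ∩ ED ⟂ CF]
   → D = (-663/157, 1218/157)

B = (-15/2, 18)
D = (-663/157, 1218/157)
E = (-13/2, 9)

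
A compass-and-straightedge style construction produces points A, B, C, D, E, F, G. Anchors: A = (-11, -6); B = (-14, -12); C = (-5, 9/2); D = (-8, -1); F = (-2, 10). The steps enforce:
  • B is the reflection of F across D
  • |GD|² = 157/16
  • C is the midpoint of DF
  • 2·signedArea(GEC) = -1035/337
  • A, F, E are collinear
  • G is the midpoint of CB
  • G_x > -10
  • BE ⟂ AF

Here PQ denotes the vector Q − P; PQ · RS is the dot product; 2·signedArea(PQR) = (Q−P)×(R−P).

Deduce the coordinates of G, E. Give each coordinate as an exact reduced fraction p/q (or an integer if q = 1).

1. G_x = -19/2  [G is the midpoint of CB]
2. G_y = -15/4  [G is the midpoint of CB]
   → G = (-19/2, -15/4)
3. E_x = -4814/337  [A, F, E are collinear ∩ BE ⟂ AF]
4. E_y = -3990/337  [A, F, E are collinear ∩ BE ⟂ AF]
   → E = (-4814/337, -3990/337)

E = (-4814/337, -3990/337)
G = (-19/2, -15/4)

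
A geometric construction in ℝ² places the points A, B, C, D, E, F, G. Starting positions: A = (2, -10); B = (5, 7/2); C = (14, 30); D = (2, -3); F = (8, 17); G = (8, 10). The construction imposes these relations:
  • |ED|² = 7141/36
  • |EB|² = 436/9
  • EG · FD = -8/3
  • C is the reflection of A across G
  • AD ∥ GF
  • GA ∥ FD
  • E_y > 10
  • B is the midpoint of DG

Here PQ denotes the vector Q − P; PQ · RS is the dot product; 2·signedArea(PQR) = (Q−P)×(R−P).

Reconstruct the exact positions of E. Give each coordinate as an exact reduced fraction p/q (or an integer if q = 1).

E = (7, 61/6)

1. E_x = 7  [line 6·x + 20·y + -736/3 = 0 ∩ |EB|² = 436/9]
2. E_y = 61/6  [line 6·x + 20·y + -736/3 = 0 ∩ |EB|² = 436/9]
   → E = (7, 61/6)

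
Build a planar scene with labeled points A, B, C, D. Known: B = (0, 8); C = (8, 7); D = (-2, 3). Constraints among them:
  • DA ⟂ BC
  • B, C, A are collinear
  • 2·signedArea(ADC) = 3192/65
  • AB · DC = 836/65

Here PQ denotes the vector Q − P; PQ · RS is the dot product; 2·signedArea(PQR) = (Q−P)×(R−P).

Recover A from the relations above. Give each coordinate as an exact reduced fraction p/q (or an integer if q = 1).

1. A_x = -88/65  [B, C, A are collinear ∩ DA ⟂ BC]
2. A_y = 531/65  [B, C, A are collinear ∩ DA ⟂ BC]
   → A = (-88/65, 531/65)

A = (-88/65, 531/65)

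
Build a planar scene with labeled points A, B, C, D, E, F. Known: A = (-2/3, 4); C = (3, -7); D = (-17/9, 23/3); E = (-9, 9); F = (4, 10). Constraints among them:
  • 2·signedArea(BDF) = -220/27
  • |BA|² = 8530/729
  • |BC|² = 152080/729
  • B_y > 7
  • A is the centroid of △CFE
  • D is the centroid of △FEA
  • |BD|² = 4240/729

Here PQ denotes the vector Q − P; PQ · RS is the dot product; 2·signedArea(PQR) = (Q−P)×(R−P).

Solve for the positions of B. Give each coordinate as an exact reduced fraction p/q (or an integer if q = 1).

1. B_x = 13/27  [line -7/3·x + 53/9·y + -1118/27 = 0 ∩ |BA|² = 8530/729]
2. B_y = 65/9  [line -7/3·x + 53/9·y + -1118/27 = 0 ∩ |BA|² = 8530/729]
   → B = (13/27, 65/9)

B = (13/27, 65/9)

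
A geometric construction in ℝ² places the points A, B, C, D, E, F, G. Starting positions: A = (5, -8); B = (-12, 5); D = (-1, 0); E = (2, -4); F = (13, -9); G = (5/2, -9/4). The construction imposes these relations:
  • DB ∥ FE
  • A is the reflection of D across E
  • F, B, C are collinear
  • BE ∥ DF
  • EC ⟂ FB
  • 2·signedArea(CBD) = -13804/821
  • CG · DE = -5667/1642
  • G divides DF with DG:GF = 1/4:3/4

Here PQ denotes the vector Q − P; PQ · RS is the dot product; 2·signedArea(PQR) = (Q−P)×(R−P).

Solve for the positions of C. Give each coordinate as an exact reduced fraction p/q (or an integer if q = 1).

1. C_x = 2048/821  [F, B, C are collinear ∩ EC ⟂ FB]
2. C_y = -2559/821  [F, B, C are collinear ∩ EC ⟂ FB]
   → C = (2048/821, -2559/821)

C = (2048/821, -2559/821)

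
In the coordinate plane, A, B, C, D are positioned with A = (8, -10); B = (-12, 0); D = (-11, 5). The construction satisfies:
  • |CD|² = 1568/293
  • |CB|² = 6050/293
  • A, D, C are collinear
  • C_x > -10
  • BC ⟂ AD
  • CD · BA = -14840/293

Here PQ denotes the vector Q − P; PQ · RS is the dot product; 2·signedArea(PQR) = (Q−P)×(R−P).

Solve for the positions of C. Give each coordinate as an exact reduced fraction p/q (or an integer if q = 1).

C = (-2691/293, 1045/293)

1. C_x = -2691/293  [A, D, C are collinear ∩ BC ⟂ AD]
2. C_y = 1045/293  [A, D, C are collinear ∩ BC ⟂ AD]
   → C = (-2691/293, 1045/293)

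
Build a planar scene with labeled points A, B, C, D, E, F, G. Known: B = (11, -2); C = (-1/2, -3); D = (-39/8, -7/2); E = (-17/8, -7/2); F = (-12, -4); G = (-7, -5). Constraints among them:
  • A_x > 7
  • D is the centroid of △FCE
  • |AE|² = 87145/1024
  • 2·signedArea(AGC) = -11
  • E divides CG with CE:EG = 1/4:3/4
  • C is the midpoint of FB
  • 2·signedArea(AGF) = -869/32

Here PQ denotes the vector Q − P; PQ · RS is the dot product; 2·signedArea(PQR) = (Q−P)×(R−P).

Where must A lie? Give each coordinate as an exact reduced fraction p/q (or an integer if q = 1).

1. A_x = 225/32  [2·signedArea(AGC) = -11 ∩ 2·signedArea(AGF) = -869/32]
2. A_y = -19/8  [2·signedArea(AGC) = -11 ∩ 2·signedArea(AGF) = -869/32]
   → A = (225/32, -19/8)

A = (225/32, -19/8)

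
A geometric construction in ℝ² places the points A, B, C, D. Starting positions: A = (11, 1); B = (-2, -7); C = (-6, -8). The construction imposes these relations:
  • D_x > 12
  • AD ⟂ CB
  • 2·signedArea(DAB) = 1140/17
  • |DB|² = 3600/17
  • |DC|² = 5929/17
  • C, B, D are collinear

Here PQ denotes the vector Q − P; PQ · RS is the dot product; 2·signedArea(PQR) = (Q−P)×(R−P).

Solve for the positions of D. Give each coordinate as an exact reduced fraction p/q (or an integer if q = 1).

D = (206/17, -59/17)

1. D_x = 206/17  [C, B, D are collinear ∩ AD ⟂ CB]
2. D_y = -59/17  [C, B, D are collinear ∩ AD ⟂ CB]
   → D = (206/17, -59/17)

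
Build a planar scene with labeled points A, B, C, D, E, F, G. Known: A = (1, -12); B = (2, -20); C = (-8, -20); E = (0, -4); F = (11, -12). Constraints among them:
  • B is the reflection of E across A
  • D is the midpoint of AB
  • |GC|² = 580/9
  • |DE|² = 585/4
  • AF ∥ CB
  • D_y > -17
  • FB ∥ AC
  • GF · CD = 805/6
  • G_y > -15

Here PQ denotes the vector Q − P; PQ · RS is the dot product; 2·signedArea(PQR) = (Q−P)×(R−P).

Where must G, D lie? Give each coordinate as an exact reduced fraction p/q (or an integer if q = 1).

D = (3/2, -16)
G = (-2, -44/3)

1. D_x = 3/2  [D is the midpoint of AB]
2. D_y = -16  [D is the midpoint of AB]
   → D = (3/2, -16)
3. G_x = -2  [line -19/2·x + -4·y + -233/3 = 0 ∩ |GC|² = 580/9]
4. G_y = -44/3  [line -19/2·x + -4·y + -233/3 = 0 ∩ |GC|² = 580/9]
   → G = (-2, -44/3)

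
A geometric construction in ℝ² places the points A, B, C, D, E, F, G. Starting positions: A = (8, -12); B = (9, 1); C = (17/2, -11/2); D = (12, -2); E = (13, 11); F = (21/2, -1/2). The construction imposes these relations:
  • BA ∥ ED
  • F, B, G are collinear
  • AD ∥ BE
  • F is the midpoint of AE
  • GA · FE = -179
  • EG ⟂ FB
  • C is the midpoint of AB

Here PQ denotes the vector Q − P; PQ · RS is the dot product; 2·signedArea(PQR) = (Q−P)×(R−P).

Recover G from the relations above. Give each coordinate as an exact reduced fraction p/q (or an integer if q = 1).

G = (6, 4)

1. G_x = 6  [F, B, G are collinear ∩ EG ⟂ FB]
2. G_y = 4  [F, B, G are collinear ∩ EG ⟂ FB]
   → G = (6, 4)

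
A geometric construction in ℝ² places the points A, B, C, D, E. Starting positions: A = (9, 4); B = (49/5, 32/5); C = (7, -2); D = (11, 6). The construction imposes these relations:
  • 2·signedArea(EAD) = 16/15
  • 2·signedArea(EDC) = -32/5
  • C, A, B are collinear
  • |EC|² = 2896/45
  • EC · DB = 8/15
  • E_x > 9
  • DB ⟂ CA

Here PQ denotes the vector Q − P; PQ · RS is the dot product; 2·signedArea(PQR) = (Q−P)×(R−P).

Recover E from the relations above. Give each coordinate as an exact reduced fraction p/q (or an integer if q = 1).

1. E_x = 149/15  [EC · DB = 8/15 ∩ 2·signedArea(EDC) = -32/5]
2. E_y = 82/15  [EC · DB = 8/15 ∩ 2·signedArea(EDC) = -32/5]
   → E = (149/15, 82/15)

E = (149/15, 82/15)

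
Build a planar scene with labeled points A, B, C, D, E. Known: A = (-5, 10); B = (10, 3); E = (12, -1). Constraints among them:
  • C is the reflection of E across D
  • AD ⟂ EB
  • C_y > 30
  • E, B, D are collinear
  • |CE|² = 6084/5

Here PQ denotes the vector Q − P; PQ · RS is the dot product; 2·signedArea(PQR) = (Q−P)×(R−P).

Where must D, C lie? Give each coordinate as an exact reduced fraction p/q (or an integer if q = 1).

1. D_x = 21/5  [E, B, D are collinear ∩ AD ⟂ EB]
2. D_y = 73/5  [E, B, D are collinear ∩ AD ⟂ EB]
   → D = (21/5, 73/5)
3. C_x = -18/5  [C is the reflection of E across D]
4. C_y = 151/5  [C is the reflection of E across D]
   → C = (-18/5, 151/5)

C = (-18/5, 151/5)
D = (21/5, 73/5)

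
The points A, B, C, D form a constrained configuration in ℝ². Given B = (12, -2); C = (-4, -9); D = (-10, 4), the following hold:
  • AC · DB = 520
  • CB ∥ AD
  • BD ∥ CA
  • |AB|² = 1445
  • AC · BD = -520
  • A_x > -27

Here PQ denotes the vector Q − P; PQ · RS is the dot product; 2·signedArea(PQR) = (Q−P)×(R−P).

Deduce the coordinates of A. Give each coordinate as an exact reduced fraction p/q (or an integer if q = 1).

A = (-26, -3)

1. A_x = -26  [CB ∥ AD ∩ BD ∥ CA]
2. A_y = -3  [CB ∥ AD ∩ BD ∥ CA]
   → A = (-26, -3)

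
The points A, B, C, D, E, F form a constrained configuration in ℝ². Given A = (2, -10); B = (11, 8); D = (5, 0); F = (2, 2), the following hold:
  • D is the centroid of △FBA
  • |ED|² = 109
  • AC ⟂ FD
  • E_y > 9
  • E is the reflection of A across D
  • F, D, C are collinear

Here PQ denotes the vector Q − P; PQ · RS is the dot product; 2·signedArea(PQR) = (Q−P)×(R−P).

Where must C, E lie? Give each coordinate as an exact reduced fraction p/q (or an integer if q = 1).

C = (98/13, -22/13)
E = (8, 10)

1. C_x = 98/13  [F, D, C are collinear ∩ AC ⟂ FD]
2. C_y = -22/13  [F, D, C are collinear ∩ AC ⟂ FD]
   → C = (98/13, -22/13)
3. E_x = 8  [E is the reflection of A across D]
4. E_y = 10  [E is the reflection of A across D]
   → E = (8, 10)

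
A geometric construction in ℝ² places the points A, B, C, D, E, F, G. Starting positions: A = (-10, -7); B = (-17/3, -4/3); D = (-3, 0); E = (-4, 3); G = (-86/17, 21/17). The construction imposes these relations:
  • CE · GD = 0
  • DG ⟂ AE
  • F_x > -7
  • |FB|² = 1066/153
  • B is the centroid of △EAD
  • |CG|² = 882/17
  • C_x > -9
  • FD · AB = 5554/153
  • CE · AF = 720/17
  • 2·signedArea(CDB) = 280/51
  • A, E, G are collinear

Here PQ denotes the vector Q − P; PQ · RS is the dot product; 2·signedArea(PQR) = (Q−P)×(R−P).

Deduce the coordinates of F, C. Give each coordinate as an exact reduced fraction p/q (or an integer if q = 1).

C = (-149/17, -84/17)
F = (-320/51, -199/51)

1. F_x = -320/51  [line -13/3·x + -17/3·y + -7543/153 = 0 ∩ |FB|² = 1066/153]
2. F_y = -199/51  [line -13/3·x + -17/3·y + -7543/153 = 0 ∩ |FB|² = 1066/153]
   → F = (-320/51, -199/51)
3. C_x = -149/17  [CE · GD = 0 ∩ CE · AF = 720/17]
4. C_y = -84/17  [CE · GD = 0 ∩ CE · AF = 720/17]
   → C = (-149/17, -84/17)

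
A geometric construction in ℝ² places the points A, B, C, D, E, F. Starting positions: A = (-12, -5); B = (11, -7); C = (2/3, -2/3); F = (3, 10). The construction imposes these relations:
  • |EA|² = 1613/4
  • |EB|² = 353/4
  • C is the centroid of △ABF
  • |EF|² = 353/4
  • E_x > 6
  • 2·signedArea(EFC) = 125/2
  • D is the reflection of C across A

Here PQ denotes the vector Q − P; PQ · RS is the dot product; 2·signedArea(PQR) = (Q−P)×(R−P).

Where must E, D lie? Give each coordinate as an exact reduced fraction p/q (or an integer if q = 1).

D = (-74/3, -28/3)
E = (7, 3/2)

1. E_x = 7  [line 32/3·x + -7/3·y + -427/6 = 0 ∩ |EA|² = 1613/4]
2. E_y = 3/2  [line 32/3·x + -7/3·y + -427/6 = 0 ∩ |EA|² = 1613/4]
   → E = (7, 3/2)
3. D_x = -74/3  [D is the reflection of C across A]
4. D_y = -28/3  [D is the reflection of C across A]
   → D = (-74/3, -28/3)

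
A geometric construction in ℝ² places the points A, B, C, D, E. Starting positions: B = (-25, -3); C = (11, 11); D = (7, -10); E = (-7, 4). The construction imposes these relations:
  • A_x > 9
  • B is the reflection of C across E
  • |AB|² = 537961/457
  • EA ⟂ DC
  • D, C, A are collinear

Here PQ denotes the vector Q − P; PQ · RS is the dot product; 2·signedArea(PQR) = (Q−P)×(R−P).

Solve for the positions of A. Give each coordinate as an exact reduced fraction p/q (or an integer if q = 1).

A = (4151/457, 428/457)

1. A_x = 4151/457  [D, C, A are collinear ∩ EA ⟂ DC]
2. A_y = 428/457  [D, C, A are collinear ∩ EA ⟂ DC]
   → A = (4151/457, 428/457)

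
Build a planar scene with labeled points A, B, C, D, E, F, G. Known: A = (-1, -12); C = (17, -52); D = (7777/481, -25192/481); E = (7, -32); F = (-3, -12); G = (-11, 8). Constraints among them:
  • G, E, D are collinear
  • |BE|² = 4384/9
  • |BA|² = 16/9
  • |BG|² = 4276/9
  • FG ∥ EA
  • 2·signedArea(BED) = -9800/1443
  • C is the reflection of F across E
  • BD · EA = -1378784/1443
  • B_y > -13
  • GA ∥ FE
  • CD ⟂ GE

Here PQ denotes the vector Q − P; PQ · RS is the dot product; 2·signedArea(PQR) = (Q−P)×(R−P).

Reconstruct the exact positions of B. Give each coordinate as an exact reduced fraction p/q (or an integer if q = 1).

B = (-7/3, -12)

1. B_x = -7/3  [2·signedArea(BED) = -9800/1443 ∩ BD · EA = -1378784/1443]
2. B_y = -12  [2·signedArea(BED) = -9800/1443 ∩ BD · EA = -1378784/1443]
   → B = (-7/3, -12)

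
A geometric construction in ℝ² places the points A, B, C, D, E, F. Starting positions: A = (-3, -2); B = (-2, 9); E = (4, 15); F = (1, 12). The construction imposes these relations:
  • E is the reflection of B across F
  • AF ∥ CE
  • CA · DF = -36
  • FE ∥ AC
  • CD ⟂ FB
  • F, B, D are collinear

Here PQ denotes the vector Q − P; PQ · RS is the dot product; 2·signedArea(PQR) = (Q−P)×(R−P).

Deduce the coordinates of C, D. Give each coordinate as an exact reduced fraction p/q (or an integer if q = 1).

1. C_x = 0  [AF ∥ CE ∩ FE ∥ AC]
2. C_y = 1  [AF ∥ CE ∩ FE ∥ AC]
   → C = (0, 1)
3. D_x = -5  [F, B, D are collinear ∩ CD ⟂ FB]
4. D_y = 6  [F, B, D are collinear ∩ CD ⟂ FB]
   → D = (-5, 6)

C = (0, 1)
D = (-5, 6)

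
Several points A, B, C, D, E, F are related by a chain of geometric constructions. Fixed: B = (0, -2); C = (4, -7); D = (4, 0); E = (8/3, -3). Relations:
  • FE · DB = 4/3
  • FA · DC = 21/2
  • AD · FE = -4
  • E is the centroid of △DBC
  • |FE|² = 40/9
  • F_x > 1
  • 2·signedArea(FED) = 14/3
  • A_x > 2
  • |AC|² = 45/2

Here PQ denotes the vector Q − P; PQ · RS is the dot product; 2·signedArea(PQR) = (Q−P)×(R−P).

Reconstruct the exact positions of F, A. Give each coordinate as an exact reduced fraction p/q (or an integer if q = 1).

A = (5/2, -5/2)
F = (2, -1)

1. F_x = 2  [FE · DB = 4/3 ∩ 2·signedArea(FED) = 14/3]
2. F_y = -1  [FE · DB = 4/3 ∩ 2·signedArea(FED) = 14/3]
   → F = (2, -1)
3. A_x = 5/2  [AD · FE = -4 ∩ FA · DC = 21/2]
4. A_y = -5/2  [AD · FE = -4 ∩ FA · DC = 21/2]
   → A = (5/2, -5/2)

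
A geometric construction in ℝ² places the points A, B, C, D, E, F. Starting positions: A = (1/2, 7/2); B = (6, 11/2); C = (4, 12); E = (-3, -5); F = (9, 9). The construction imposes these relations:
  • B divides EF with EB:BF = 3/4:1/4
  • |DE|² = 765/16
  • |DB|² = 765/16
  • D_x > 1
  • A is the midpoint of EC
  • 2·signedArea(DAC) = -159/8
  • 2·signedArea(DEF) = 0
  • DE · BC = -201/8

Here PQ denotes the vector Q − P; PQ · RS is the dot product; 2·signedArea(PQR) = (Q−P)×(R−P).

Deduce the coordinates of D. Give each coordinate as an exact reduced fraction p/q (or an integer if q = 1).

D = (3/2, 1/4)

1. D_x = 3/2  [2·signedArea(DEF) = 0 ∩ DE · BC = -201/8]
2. D_y = 1/4  [2·signedArea(DEF) = 0 ∩ DE · BC = -201/8]
   → D = (3/2, 1/4)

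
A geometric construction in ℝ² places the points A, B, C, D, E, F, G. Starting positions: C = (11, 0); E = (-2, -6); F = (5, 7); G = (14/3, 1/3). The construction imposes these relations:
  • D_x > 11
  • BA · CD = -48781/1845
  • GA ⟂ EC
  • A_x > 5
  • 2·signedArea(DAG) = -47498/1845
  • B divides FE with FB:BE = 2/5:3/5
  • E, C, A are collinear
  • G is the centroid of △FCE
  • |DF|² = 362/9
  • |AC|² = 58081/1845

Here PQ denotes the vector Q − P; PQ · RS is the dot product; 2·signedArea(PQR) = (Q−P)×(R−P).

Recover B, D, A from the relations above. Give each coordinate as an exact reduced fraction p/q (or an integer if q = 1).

A = (3632/615, -482/205)
B = (11/5, 9/5)
D = (34/3, 20/3)

1. B_x = 11/5  [B divides FE with FB:BE = 2/5:3/5]
2. B_y = 9/5  [B divides FE with FB:BE = 2/5:3/5]
   → B = (11/5, 9/5)
3. A_x = 3632/615  [E, C, A are collinear ∩ GA ⟂ EC]
4. A_y = -482/205  [E, C, A are collinear ∩ GA ⟂ EC]
   → A = (3632/615, -482/205)
5. D_x = 34/3  [2·signedArea(DAG) = -47498/1845 ∩ BA · CD = -48781/1845]
6. D_y = 20/3  [2·signedArea(DAG) = -47498/1845 ∩ BA · CD = -48781/1845]
   → D = (34/3, 20/3)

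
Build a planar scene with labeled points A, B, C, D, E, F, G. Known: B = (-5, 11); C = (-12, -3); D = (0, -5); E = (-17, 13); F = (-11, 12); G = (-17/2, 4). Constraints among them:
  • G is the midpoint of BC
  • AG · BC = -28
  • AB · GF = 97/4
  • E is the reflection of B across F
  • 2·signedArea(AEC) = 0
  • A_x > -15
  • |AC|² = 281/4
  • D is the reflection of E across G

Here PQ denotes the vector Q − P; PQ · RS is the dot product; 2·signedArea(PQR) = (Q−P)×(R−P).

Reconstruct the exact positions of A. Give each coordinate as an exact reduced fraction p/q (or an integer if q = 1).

1. A_x = -29/2  [2·signedArea(AEC) = 0 ∩ AG · BC = -28]
2. A_y = 5  [2·signedArea(AEC) = 0 ∩ AG · BC = -28]
   → A = (-29/2, 5)

A = (-29/2, 5)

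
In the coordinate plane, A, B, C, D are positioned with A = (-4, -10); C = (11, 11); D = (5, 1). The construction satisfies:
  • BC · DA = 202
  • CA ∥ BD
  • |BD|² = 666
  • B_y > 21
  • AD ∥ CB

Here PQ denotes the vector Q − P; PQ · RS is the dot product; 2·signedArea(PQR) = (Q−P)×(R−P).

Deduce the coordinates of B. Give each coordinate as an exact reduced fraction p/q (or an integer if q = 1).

B = (20, 22)

1. B_x = 20  [CA ∥ BD ∩ AD ∥ CB]
2. B_y = 22  [CA ∥ BD ∩ AD ∥ CB]
   → B = (20, 22)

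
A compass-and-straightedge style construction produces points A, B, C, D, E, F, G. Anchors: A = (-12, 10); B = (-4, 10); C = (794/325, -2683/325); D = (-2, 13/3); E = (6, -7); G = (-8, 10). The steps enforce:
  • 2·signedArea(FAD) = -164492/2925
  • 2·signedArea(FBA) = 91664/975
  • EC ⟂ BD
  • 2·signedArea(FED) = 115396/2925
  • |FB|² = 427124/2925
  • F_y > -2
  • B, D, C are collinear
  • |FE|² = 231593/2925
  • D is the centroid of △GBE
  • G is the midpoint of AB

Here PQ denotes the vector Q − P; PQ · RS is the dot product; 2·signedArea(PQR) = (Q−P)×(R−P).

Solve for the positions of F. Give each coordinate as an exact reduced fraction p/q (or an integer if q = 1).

1. F_x = -1156/975  [2·signedArea(FAD) = -164492/2925 ∩ 2·signedArea(FED) = 115396/2925]
2. F_y = -1708/975  [2·signedArea(FAD) = -164492/2925 ∩ 2·signedArea(FED) = 115396/2925]
   → F = (-1156/975, -1708/975)

F = (-1156/975, -1708/975)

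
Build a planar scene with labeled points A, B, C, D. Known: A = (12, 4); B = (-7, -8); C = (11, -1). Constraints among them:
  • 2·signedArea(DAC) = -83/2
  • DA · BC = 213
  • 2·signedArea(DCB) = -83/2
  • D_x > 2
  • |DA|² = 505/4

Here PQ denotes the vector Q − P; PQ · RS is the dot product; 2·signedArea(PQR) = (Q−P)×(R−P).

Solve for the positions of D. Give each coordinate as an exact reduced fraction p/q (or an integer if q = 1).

1. D_x = 5/2  [2·signedArea(DCB) = -83/2 ∩ DA · BC = 213]
2. D_y = -2  [2·signedArea(DCB) = -83/2 ∩ DA · BC = 213]
   → D = (5/2, -2)

D = (5/2, -2)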